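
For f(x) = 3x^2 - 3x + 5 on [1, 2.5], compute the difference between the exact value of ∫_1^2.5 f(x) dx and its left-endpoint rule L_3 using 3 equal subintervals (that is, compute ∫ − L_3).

2.625

Exact integral: ∫_1^2.5 f(x) dx = 14.25.
L_3 = 11.625.
Error = 14.25 − 11.625 = 2.625.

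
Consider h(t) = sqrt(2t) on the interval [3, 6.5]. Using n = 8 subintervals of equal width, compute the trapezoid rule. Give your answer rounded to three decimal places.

10.723

Δt = (6.5 − 3)/8 = 0.4375.
h(3) ≈ 2.449, h(3.4375) ≈ 2.622, h(3.875) ≈ 2.784, h(4.3125) ≈ 2.937, h(4.75) ≈ 3.082, h(5.1875) ≈ 3.221, h(5.625) ≈ 3.354, h(6.0625) ≈ 3.482, h(6.5) ≈ 3.606.
T_8 = (Δt/2)·[h(t_0) + 2h(t_1) + ... + 2h(t_{7}) + h(t_8)].
Sum ≈ 10.723.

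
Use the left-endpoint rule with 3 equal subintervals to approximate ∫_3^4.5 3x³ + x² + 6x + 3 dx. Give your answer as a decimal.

Δx = (4.5 − 3)/3 = 0.5.
Left endpoints: 3, 3.5, 4.
f(3) = 111, f(3.5) = 164.875, f(4) = 235.
Sum = Δx · [f(3) + f(3.5) + f(4)].
Sum = 255.4375.

255.4375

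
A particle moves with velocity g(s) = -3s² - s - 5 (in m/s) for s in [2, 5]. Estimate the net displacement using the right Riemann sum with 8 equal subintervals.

Δs = (5 − 2)/8 = 0.375.
Right endpoints: 2.375, 2.75, 3.125, 3.5, 3.875, 4.25, 4.625, 5.
g(2.375) = -24.296875, g(2.75) = -30.4375, g(3.125) = -37.421875, g(3.5) = -45.25, g(3.875) = -53.921875, g(4.25) = -63.4375, g(4.625) = -73.796875, g(5) = -85.
Sum = Δs · [g(2.375) + g(2.75) + g(3.125) + ...].
Sum = -155.0859375.

-155.0859375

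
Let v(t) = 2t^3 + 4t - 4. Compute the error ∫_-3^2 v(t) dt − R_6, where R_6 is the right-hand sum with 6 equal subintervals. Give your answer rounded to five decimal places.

Exact integral: ∫_-3^2 v(t) dt = -62.5.
R_6 ≈ -26.7361111.
Error ≈ -62.5 − (-26.7361111) ≈ -35.76389.

-35.76389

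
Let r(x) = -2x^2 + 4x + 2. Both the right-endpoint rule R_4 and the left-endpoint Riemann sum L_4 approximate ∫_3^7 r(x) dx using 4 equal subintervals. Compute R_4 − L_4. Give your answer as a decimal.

-64

R_4 = -156.
L_4 = -92.
R_4 − L_4 = -64.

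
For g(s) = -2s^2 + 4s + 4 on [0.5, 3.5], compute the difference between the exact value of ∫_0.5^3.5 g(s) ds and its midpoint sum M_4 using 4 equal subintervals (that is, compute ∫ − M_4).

-0.28125

Exact integral: ∫_0.5^3.5 g(s) ds = 7.5.
M_4 = 7.78125.
Error = 7.5 − 7.78125 = -0.28125.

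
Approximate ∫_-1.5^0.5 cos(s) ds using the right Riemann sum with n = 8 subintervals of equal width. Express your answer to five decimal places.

1.57008

Δs = (0.5 − (-1.5))/8 = 0.25.
Right endpoints: -1.25, -1, -0.75, -0.5, -0.25, 0, 0.25, 0.5.
f(-1.25) ≈ 0.31532, f(-1) ≈ 0.54030, f(-0.75) ≈ 0.73169, f(-0.5) ≈ 0.87758, f(-0.25) ≈ 0.96891, f(0) ≈ 1.00000, f(0.25) ≈ 0.96891, f(0.5) ≈ 0.87758.
Sum = Δs · [f(-1.25) + f(-1) + f(-0.75) + ...].
Sum ≈ 1.57008.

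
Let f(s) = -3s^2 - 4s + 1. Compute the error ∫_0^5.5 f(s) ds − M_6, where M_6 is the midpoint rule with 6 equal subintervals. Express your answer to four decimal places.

Exact integral: ∫_0^5.5 f(s) ds = -221.375.
M_6 ≈ -220.219618.
Error ≈ -221.375 − (-220.219618) ≈ -1.1554.

-1.1554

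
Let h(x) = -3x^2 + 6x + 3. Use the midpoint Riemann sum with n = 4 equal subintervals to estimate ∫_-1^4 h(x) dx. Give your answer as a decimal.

Δx = (4 − (-1))/4 = 1.25.
Midpoints: -0.375, 0.875, 2.125, 3.375.
h(-0.375) = 0.328125, h(0.875) = 5.953125, h(2.125) = 2.203125, h(3.375) = -10.921875.
Sum = Δx · [h(-0.375) + h(0.875) + h(2.125) + h(3.375)].
Sum = -3.046875.

-3.046875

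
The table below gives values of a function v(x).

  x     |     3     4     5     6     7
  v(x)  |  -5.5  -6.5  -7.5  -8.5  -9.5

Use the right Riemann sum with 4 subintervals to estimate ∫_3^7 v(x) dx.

-32

Δx = 1.
Sum = 1·[(-6.5) + (-7.5) + (-8.5) + (-9.5)] = -32.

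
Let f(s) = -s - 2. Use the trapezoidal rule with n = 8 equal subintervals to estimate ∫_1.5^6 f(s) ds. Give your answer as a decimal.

-25.875

Δs = (6 − 1.5)/8 = 0.5625.
f(1.5) = -3.5, f(2.0625) = -4.0625, f(2.625) = -4.625, f(3.1875) = -5.1875, f(3.75) = -5.75, f(4.3125) = -6.3125, f(4.875) = -6.875, f(5.4375) = -7.4375, f(6) = -8.
T_8 = (Δs/2)·[f(s_0) + 2f(s_1) + ... + 2f(s_{7}) + f(s_8)].
Sum = -25.875.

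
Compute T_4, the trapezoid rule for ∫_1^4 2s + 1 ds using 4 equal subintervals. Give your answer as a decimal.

18

Δs = (4 − 1)/4 = 0.75.
f(1) = 3, f(1.75) = 4.5, f(2.5) = 6, f(3.25) = 7.5, f(4) = 9.
T_4 = (Δs/2)·[f(s_0) + 2f(s_1) + 2f(s_2) + 2f(s_3) + f(s_4)].
Sum = 18.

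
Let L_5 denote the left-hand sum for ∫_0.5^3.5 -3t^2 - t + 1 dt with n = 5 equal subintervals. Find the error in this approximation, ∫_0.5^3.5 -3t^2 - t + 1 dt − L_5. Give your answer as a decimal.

-11.16

Exact integral: ∫_0.5^3.5 f(t) dt = -45.75.
L_5 = -34.59.
Error = -45.75 − (-34.59) = -11.16.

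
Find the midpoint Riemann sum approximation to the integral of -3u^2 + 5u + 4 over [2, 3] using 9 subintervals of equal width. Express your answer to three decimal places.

Δu = (3 − 2)/9 = 1/9.
Midpoints: 37/18, 13/6, 41/18, 43/18, 2.5, 47/18, 49/18, 17/6, 53/18.
f(37/18) = 173/108, f(13/6) = 0.75, f(41/18) = -19/108, f(43/18) = -127/108, f(2.5) = -2.25, f(47/18) = -367/108, f(49/18) = -499/108, f(17/6) = -71/12, f(53/18) = -787/108.
Sum = Δu · [f(37/18) + f(13/6) + f(41/18) + ...].
Sum ≈ -2.497.

-2.497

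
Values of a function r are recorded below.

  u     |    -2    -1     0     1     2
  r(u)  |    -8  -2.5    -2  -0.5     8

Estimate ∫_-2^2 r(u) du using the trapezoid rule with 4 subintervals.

-5

Δu = 1.
T_4 = (1/2)·[(-8) + 2·(-2.5) + 2·(-2) + 2·(-0.5) + 8] = -5.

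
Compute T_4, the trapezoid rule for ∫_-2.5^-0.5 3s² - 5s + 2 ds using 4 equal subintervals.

Δs = (-0.5 − (-2.5))/4 = 0.5.
f(-2.5) = 33.25, f(-2) = 24, f(-1.5) = 16.25, f(-1) = 10, f(-0.5) = 5.25.
T_4 = (Δs/2)·[f(s_0) + 2f(s_1) + 2f(s_2) + 2f(s_3) + f(s_4)].
Sum = 34.75.

34.75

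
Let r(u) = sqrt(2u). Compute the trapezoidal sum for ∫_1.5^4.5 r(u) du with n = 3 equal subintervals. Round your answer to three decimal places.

7.248

Δu = (4.5 − 1.5)/3 = 1.
r(1.5) ≈ 1.732, r(2.5) ≈ 2.236, r(3.5) ≈ 2.646, r(4.5) ≈ 3.000.
T_3 = (Δu/2)·[r(u_0) + 2r(u_1) + 2r(u_2) + r(u_3)].
Sum ≈ 7.248.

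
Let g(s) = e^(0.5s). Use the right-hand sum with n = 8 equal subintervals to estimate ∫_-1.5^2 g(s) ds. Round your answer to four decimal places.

Δs = (2 − (-1.5))/8 = 0.4375.
Right endpoints: -1.0625, -0.625, -0.1875, 0.25, 0.6875, 1.125, 1.5625, 2.
g(-1.0625) ≈ 0.5879, g(-0.625) ≈ 0.7316, g(-0.1875) ≈ 0.9105, g(0.25) ≈ 1.1331, g(0.6875) ≈ 1.4102, g(1.125) ≈ 1.7551, g(1.5625) ≈ 2.1842, g(2) ≈ 2.7183.
Sum = Δs · [g(-1.0625) + g(-0.625) + g(-0.1875) + ...].
Sum ≈ 5.0010.

5.0010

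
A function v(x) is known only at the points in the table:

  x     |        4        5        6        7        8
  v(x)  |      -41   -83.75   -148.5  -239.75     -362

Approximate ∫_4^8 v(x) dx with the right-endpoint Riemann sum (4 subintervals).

-834

Δx = 1.
Sum = 1·[(-83.75) + (-148.5) + (-239.75) + (-362)] = -834.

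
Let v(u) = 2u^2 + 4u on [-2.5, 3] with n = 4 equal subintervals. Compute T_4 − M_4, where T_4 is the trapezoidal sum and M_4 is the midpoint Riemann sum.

5.19921875

T_4 = 37.3828125.
M_4 = 32.18359375.
T_4 − M_4 = 5.19921875.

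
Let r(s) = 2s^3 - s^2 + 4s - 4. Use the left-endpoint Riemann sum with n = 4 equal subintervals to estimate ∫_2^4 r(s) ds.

Δs = (4 − 2)/4 = 0.5.
Left endpoints: 2, 2.5, 3, 3.5.
r(2) = 16, r(2.5) = 31, r(3) = 53, r(3.5) = 83.5.
Sum = Δs · [r(2) + r(2.5) + r(3) + r(3.5)].
Sum = 91.75.

91.75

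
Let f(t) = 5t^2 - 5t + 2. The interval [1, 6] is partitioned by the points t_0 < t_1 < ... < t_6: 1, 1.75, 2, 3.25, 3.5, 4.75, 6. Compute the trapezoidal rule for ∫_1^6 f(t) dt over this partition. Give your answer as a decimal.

286.09375

Subinterval widths: 0.75, 0.25, 1.25, 0.25, 1.25, 1.25.
f(1) = 2, f(1.75) = 8.5625, f(2) = 12, f(3.25) = 38.5625, f(3.5) = 45.75, f(4.75) = 91.0625, f(6) = 152.
On each subinterval the trapezoid contributes (Δt_i/2)·[f(t_{i-1}) + f(t_i)].
Sum = 286.09375.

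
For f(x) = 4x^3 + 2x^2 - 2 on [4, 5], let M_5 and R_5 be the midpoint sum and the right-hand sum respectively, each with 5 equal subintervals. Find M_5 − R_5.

M_5 = 407.48.
R_5 = 434.24.
M_5 − R_5 = -26.76.

-26.76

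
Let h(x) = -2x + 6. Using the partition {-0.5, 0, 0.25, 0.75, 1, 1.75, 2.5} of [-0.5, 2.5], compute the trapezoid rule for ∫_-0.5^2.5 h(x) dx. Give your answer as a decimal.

12

Subinterval widths: 0.5, 0.25, 0.5, 0.25, 0.75, 0.75.
h(-0.5) = 7, h(0) = 6, h(0.25) = 5.5, h(0.75) = 4.5, h(1) = 4, h(1.75) = 2.5, h(2.5) = 1.
On each subinterval the trapezoid contributes (Δx_i/2)·[h(x_{i-1}) + h(x_i)].
Sum = 12.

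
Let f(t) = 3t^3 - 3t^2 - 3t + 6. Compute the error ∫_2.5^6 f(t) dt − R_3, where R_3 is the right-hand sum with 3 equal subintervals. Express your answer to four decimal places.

Exact integral: ∫_2.5^6 f(t) dt = 718.703125.
R_3 ≈ 1039.159722.
Error ≈ 718.703125 − 1039.159722 ≈ -320.4566.

-320.4566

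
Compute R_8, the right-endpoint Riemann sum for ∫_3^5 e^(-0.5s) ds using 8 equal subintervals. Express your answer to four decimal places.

Δs = (5 − 3)/8 = 0.25.
Right endpoints: 3.25, 3.5, 3.75, 4, 4.25, 4.5, 4.75, 5.
f(3.25) ≈ 0.1969, f(3.5) ≈ 0.1738, f(3.75) ≈ 0.1534, f(4) ≈ 0.1353, f(4.25) ≈ 0.1194, f(4.5) ≈ 0.1054, f(4.75) ≈ 0.0930, f(5) ≈ 0.0821.
Sum = Δs · [f(3.25) + f(3.5) + f(3.75) + ...].
Sum ≈ 0.2648.

0.2648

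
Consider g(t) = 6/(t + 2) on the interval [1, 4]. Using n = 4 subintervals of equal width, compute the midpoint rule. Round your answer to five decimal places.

4.14732

Δt = (4 − 1)/4 = 0.75.
Midpoints: 1.375, 2.125, 2.875, 3.625.
g(1.375) = 16/9, g(2.125) = 16/11, g(2.875) = 16/13, g(3.625) = 16/15.
Sum = Δt · [g(1.375) + g(2.125) + g(2.875) + g(3.625)].
Sum ≈ 4.14732.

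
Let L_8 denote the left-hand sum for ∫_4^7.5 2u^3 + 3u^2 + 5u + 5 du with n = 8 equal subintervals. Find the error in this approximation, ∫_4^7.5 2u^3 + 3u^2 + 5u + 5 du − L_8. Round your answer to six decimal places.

Exact integral: ∫_4^7.5 f(u) du = 1930.03125.
L_8 ≈ 1747.40576172.
Error ≈ 1930.03125 − 1747.40576172 ≈ 182.625488.

182.625488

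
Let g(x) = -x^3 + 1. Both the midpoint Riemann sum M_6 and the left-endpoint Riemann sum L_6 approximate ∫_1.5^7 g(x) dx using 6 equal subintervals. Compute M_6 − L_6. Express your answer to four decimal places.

M_6 ≈ -588.574002.
L_6 ≈ -447.643663.
M_6 − L_6 ≈ -140.9303.

-140.9303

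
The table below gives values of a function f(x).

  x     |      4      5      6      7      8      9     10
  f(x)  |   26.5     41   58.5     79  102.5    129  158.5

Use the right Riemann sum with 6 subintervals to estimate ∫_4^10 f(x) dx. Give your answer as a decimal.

Δx = 1.
Sum = 1·[41 + 58.5 + 79 + 102.5 + 129 + 158.5] = 568.5.

568.5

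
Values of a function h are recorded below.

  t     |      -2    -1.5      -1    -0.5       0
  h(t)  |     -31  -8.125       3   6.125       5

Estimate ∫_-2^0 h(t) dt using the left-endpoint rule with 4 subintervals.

Δt = 0.5.
Sum = 0.5·[(-31) + (-8.125) + 3 + 6.125] = -15.

-15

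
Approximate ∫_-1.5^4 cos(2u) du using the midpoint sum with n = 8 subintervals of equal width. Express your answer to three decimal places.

Δu = (4 − (-1.5))/8 = 0.6875.
Midpoints: -1.15625, -0.46875, 0.21875, 0.90625, 1.59375, 2.28125, 2.96875, 3.65625.
f(-1.15625) ≈ -0.676, f(-0.46875) ≈ 0.592, f(0.21875) ≈ 0.906, f(0.90625) ≈ -0.239, f(1.59375) ≈ -0.999, f(2.28125) ≈ -0.149, f(2.96875) ≈ 0.941, f(3.65625) ≈ 0.515.
Sum = Δu · [f(-1.15625) + f(-0.46875) + f(0.21875) + ...].
Sum ≈ 0.612.

0.612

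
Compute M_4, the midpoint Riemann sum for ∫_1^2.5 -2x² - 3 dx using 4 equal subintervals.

Δx = (2.5 − 1)/4 = 0.375.
Midpoints: 1.1875, 1.5625, 1.9375, 2.3125.
f(1.1875) = -5.8203125, f(1.5625) = -7.8828125, f(1.9375) = -10.5078125, f(2.3125) = -13.6953125.
Sum = Δx · [f(1.1875) + f(1.5625) + f(1.9375) + f(2.3125)].
Sum = -14.21484375.

-14.21484375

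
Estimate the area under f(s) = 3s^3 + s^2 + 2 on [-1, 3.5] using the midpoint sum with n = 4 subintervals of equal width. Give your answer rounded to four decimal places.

129.6079

Δs = (3.5 − (-1))/4 = 1.125.
Midpoints: -0.4375, 0.6875, 1.8125, 2.9375.
f(-0.4375) = 7947/4096, f(0.6875) = 14121/4096, f(1.8125) = 94815/4096, f(2.9375) = 355005/4096.
Sum = Δs · [f(-0.4375) + f(0.6875) + f(1.8125) + f(2.9375)].
Sum ≈ 129.6079.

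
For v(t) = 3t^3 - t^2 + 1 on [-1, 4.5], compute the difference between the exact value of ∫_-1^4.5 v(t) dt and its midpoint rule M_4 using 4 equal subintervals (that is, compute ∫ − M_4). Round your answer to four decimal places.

12.7814

Exact integral: ∫_-1^4.5 v(t) dt ≈ 281.588542.
M_4 ≈ 268.807129.
Error ≈ 281.588542 − 268.807129 ≈ 12.7814.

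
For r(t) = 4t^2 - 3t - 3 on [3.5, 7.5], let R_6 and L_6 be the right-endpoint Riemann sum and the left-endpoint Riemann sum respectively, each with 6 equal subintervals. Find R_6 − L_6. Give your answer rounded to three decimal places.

109.333

R_6 ≈ 483.18519.
L_6 ≈ 373.85185.
R_6 − L_6 ≈ 109.333.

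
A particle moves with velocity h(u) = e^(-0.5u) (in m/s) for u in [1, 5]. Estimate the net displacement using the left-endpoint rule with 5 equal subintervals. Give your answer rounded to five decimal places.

1.27262

Δu = (5 − 1)/5 = 0.8.
Left endpoints: 1, 1.8, 2.6, 3.4, 4.2.
h(1) ≈ 0.60653, h(1.8) ≈ 0.40657, h(2.6) ≈ 0.27253, h(3.4) ≈ 0.18268, h(4.2) ≈ 0.12246.
Sum = Δu · [h(1) + h(1.8) + h(2.6) + h(3.4) + h(4.2)].
Sum ≈ 1.27262.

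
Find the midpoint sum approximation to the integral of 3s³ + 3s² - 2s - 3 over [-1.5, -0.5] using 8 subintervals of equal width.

Δs = (-0.5 − (-1.5))/8 = 0.125.
Midpoints: -1.4375, -1.3125, -1.1875, -1.0625, -0.9375, -0.8125, -0.6875, -0.5625.
f(-1.4375) = -11621/4096, f(-1.3125) = -8151/4096, f(-1.1875) = -5809/4096, f(-1.0625) = -4451/4096, f(-0.9375) = -3933/4096, f(-0.8125) = -4111/4096, f(-0.6875) = -4841/4096, f(-0.5625) = -5979/4096.
Sum = Δs · [f(-1.4375) + f(-1.3125) + f(-1.1875) + ...].
Sum = -1.4921875.

-1.4921875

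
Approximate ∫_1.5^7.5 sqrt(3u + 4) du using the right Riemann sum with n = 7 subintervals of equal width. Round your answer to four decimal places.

25.7510

Δu = (7.5 − 1.5)/7 = 6/7.
Right endpoints: 33/14, 45/14, 57/14, 69/14, 81/14, 93/14, 7.5.
f(33/14) ≈ 3.3274, f(45/14) ≈ 3.6936, f(57/14) ≈ 4.0267, f(69/14) ≈ 4.3342, f(81/14) ≈ 4.6214, f(93/14) ≈ 4.8917, f(7.5) ≈ 5.1478.
Sum = Δu · [f(33/14) + f(45/14) + f(57/14) + ...].
Sum ≈ 25.7510.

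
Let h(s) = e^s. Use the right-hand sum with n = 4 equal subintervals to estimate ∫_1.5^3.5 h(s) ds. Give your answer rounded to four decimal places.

Δs = (3.5 − 1.5)/4 = 0.5.
Right endpoints: 2, 2.5, 3, 3.5.
h(2) ≈ 7.3891, h(2.5) ≈ 12.1825, h(3) ≈ 20.0855, h(3.5) ≈ 33.1155.
Sum = Δs · [h(2) + h(2.5) + h(3) + h(3.5)].
Sum ≈ 36.3863.

36.3863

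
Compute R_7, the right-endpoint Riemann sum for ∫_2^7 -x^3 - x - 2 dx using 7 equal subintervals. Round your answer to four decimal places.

Δx = (7 − 2)/7 = 5/7.
Right endpoints: 19/7, 24/7, 29/7, 34/7, 39/7, 44/7, 7.
f(19/7) = -8476/343, f(24/7) = -15686/343, f(29/7) = -26496/343, f(34/7) = -41656/343, f(39/7) = -61916/343, f(44/7) = -88026/343, f(7) = -352.
Sum = Δx · [f(19/7) + f(24/7) + f(29/7) + ...].
Sum ≈ -755.9184.

-755.9184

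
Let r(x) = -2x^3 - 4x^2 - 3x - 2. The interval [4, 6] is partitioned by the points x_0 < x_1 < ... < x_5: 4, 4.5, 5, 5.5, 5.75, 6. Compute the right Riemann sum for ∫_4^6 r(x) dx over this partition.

-840.9296875

Subinterval widths: 0.5, 0.5, 0.5, 0.25, 0.25.
Right endpoints: 4.5, 5, 5.5, 5.75, 6.
r(4.5) = -278.75, r(5) = -367, r(5.5) = -472.25, r(5.75) = -531.71875, r(6) = -596.
Sum = Σ Δx_i · r(x_i).
Sum = -840.9296875.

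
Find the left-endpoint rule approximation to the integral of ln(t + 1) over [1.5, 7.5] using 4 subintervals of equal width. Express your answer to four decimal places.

8.9299

Δt = (7.5 − 1.5)/4 = 1.5.
Left endpoints: 1.5, 3, 4.5, 6.
f(1.5) ≈ 0.9163, f(3) ≈ 1.3863, f(4.5) ≈ 1.7047, f(6) ≈ 1.9459.
Sum = Δt · [f(1.5) + f(3) + f(4.5) + f(6)].
Sum ≈ 8.9299.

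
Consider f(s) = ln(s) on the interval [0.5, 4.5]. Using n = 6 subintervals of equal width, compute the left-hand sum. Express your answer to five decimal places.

Δs = (4.5 − 0.5)/6 = 2/3.
Left endpoints: 0.5, 7/6, 11/6, 2.5, 19/6, 23/6.
f(0.5) ≈ -0.69315, f(7/6) ≈ 0.15415, f(11/6) ≈ 0.60614, f(2.5) ≈ 0.91629, f(19/6) ≈ 1.15268, f(23/6) ≈ 1.34373.
Sum = Δs · [f(0.5) + f(7/6) + f(11/6) + ...].
Sum ≈ 2.31990.

2.31990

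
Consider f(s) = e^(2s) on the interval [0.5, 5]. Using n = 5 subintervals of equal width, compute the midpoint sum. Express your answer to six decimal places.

Δs = (5 − 0.5)/5 = 0.9.
Midpoints: 0.95, 1.85, 2.75, 3.65, 4.55.
f(0.95) ≈ 6.685894, f(1.85) ≈ 40.447304, f(2.75) ≈ 244.691932, f(3.65) ≈ 1480.299928, f(4.55) ≈ 8955.292703.
Sum = Δs · [f(0.95) + f(1.85) + f(2.75) + f(3.65) + f(4.55)].
Sum ≈ 9654.675986.

9654.675986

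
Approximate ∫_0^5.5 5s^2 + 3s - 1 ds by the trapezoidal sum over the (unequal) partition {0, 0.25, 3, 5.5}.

Subinterval widths: 0.25, 2.75, 2.5.
f(0) = -1, f(0.25) = 0.0625, f(3) = 53, f(5.5) = 166.75.
On each subinterval the trapezoid contributes (Δs_i/2)·[f(s_{i-1}) + f(s_i)].
Sum = 347.53125.

347.53125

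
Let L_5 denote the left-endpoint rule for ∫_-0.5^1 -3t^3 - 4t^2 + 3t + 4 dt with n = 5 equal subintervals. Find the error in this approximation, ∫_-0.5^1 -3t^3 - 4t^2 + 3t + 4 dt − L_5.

-0.140625

Exact integral: ∫_-0.5^1 f(t) dt = 4.921875.
L_5 = 5.0625.
Error = 4.921875 − 5.0625 = -0.140625.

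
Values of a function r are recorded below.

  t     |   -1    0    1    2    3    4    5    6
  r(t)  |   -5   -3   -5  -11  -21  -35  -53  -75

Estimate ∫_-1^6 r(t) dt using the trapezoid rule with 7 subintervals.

-168

Δt = 1.
T_7 = (1/2)·[(-5) + 2·(-3) + 2·(-5) + 2·(-11) + 2·(-21) + 2·(-35) + 2·(-53) + (-75)] = -168.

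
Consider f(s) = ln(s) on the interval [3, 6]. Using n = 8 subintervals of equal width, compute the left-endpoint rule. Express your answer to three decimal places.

4.323

Δs = (6 − 3)/8 = 0.375.
Left endpoints: 3, 3.375, 3.75, 4.125, 4.5, 4.875, 5.25, 5.625.
f(3) ≈ 1.099, f(3.375) ≈ 1.216, f(3.75) ≈ 1.322, f(4.125) ≈ 1.417, f(4.5) ≈ 1.504, f(4.875) ≈ 1.584, f(5.25) ≈ 1.658, f(5.625) ≈ 1.727.
Sum = Δs · [f(3) + f(3.375) + f(3.75) + ...].
Sum ≈ 4.323.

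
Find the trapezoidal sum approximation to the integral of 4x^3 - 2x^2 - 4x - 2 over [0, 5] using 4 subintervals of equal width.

518.125

Δx = (5 − 0)/4 = 1.25.
f(0) = -2, f(1.25) = -2.3125, f(2.5) = 38, f(3.75) = 165.8125, f(5) = 428.
T_4 = (Δx/2)·[f(x_0) + 2f(x_1) + 2f(x_2) + 2f(x_3) + f(x_4)].
Sum = 518.125.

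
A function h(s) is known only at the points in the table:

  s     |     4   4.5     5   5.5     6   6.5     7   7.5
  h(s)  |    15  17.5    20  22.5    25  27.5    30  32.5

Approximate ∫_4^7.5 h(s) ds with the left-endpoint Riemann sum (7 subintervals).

78.75

Δs = 0.5.
Sum = 0.5·[15 + 17.5 + 20 + 22.5 + 25 + 27.5 + 30] = 78.75.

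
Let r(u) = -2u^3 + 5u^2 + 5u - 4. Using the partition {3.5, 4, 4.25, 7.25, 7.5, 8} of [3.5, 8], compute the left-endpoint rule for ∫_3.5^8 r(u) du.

-532.6796875

Subinterval widths: 0.5, 0.25, 3, 0.25, 0.5.
Left endpoints: 3.5, 4, 4.25, 7.25, 7.5.
r(3.5) = -11, r(4) = -32, r(4.25) = -45.96875, r(7.25) = -467.09375, r(7.5) = -529.
Sum = Σ Δu_i · r(u_i).
Sum = -532.6796875.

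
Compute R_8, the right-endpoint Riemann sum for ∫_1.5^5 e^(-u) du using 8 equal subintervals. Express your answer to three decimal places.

Δu = (5 − 1.5)/8 = 0.4375.
Right endpoints: 1.9375, 2.375, 2.8125, 3.25, 3.6875, 4.125, 4.5625, 5.
f(1.9375) ≈ 0.144, f(2.375) ≈ 0.093, f(2.8125) ≈ 0.060, f(3.25) ≈ 0.039, f(3.6875) ≈ 0.025, f(4.125) ≈ 0.016, f(4.5625) ≈ 0.010, f(5) ≈ 0.007.
Sum = Δu · [f(1.9375) + f(2.375) + f(2.8125) + ...].
Sum ≈ 0.172.

0.172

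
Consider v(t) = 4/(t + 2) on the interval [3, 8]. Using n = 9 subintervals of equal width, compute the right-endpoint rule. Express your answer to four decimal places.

2.6646

Δt = (8 − 3)/9 = 5/9.
Right endpoints: 32/9, 37/9, 14/3, 47/9, 52/9, 19/3, 62/9, 67/9, 8.
v(32/9) = 0.72, v(37/9) = 36/55, v(14/3) = 0.6, v(47/9) = 36/65, v(52/9) = 18/35, v(19/3) = 0.48, v(62/9) = 0.45, v(67/9) = 36/85, v(8) = 0.4.
Sum = Δt · [v(32/9) + v(37/9) + v(14/3) + ...].
Sum ≈ 2.6646.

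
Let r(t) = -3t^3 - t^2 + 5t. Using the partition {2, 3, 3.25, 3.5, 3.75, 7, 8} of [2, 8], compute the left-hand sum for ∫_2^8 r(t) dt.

-1633.84375

Subinterval widths: 1, 0.25, 0.25, 0.25, 3.25, 1.
Left endpoints: 2, 3, 3.25, 3.5, 3.75, 7.
r(2) = -18, r(3) = -75, r(3.25) = -97.296875, r(3.5) = -123.375, r(3.75) = -153.515625, r(7) = -1043.
Sum = Σ Δt_i · r(t_i).
Sum = -1633.84375.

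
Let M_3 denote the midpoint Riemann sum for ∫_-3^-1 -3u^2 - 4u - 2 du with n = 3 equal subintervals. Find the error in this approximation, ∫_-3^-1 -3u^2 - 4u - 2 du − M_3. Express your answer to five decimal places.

-0.22222

Exact integral: ∫_-3^-1 f(u) du = -14.
M_3 ≈ -13.7777778.
Error ≈ -14 − (-13.7777778) ≈ -0.22222.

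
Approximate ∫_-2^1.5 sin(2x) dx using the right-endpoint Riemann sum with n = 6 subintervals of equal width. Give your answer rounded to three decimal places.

Δx = (1.5 − (-2))/6 = 7/12.
Right endpoints: -17/12, -5/6, -0.25, 1/3, 11/12, 1.5.
f(-17/12) ≈ -0.303, f(-5/6) ≈ -0.995, f(-0.25) ≈ -0.479, f(1/3) ≈ 0.618, f(11/12) ≈ 0.966, f(1.5) ≈ 0.141.
Sum = Δx · [f(-17/12) + f(-5/6) + f(-0.25) + ...].
Sum ≈ -0.031.

-0.031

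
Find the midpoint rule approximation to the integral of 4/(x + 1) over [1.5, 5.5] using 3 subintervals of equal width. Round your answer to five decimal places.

Δx = (5.5 − 1.5)/3 = 4/3.
Midpoints: 13/6, 3.5, 29/6.
f(13/6) = 24/19, f(3.5) = 8/9, f(29/6) = 24/35.
Sum = Δx · [f(13/6) + f(3.5) + f(29/6)].
Sum ≈ 3.78368.

3.78368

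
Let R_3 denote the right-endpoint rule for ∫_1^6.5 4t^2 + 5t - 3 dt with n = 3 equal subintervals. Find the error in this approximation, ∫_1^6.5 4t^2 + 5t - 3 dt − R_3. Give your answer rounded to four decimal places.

Exact integral: ∫_1^6.5 f(t) dt ≈ 451.458333.
R_3 ≈ 640.240741.
Error ≈ 451.458333 − 640.240741 ≈ -188.7824.

-188.7824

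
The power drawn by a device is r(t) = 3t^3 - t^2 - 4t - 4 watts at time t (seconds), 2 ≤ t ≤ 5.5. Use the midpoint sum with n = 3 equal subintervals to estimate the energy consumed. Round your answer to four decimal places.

Δt = (5.5 − 2)/3 = 7/6.
Midpoints: 31/12, 3.75, 59/12.
r(31/12) = 5897/192, r(3.75) = 125.140625, r(59/12) = 177823/576.
Sum = Δt · [r(31/12) + r(3.75) + r(59/12)].
Sum ≈ 542.0038.

542.0038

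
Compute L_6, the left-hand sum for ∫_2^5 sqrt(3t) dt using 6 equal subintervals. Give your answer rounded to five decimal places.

9.28340

Δt = (5 − 2)/6 = 0.5.
Left endpoints: 2, 2.5, 3, 3.5, 4, 4.5.
f(2) ≈ 2.44949, f(2.5) ≈ 2.73861, f(3) ≈ 3.00000, f(3.5) ≈ 3.24037, f(4) ≈ 3.46410, f(4.5) ≈ 3.67423.
Sum = Δt · [f(2) + f(2.5) + f(3) + ...].
Sum ≈ 9.28340.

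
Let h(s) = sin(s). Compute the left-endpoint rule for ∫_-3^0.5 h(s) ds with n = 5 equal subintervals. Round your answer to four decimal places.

Δs = (0.5 − (-3))/5 = 0.7.
Left endpoints: -3, -2.3, -1.6, -0.9, -0.2.
h(-3) ≈ -0.1411, h(-2.3) ≈ -0.7457, h(-1.6) ≈ -0.9996, h(-0.9) ≈ -0.7833, h(-0.2) ≈ -0.1987.
Sum = Δs · [h(-3) + h(-2.3) + h(-1.6) + h(-0.9) + h(-0.2)].
Sum ≈ -2.0079.

-2.0079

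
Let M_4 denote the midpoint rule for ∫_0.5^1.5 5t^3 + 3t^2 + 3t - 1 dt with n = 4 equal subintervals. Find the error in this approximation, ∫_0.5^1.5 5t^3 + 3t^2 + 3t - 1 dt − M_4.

0.09375

Exact integral: ∫_0.5^1.5 f(t) dt = 11.5.
M_4 = 11.40625.
Error = 11.5 − 11.40625 = 0.09375.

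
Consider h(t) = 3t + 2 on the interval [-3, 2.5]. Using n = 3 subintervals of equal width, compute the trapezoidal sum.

Δt = (2.5 − (-3))/3 = 11/6.
h(-3) = -7, h(-7/6) = -1.5, h(2/3) = 4, h(2.5) = 9.5.
T_3 = (Δt/2)·[h(t_0) + 2h(t_1) + 2h(t_2) + h(t_3)].
Sum = 6.875.

6.875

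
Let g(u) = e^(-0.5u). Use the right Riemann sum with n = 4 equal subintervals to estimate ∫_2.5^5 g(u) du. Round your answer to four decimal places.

0.3483

Δu = (5 − 2.5)/4 = 0.625.
Right endpoints: 3.125, 3.75, 4.375, 5.
g(3.125) ≈ 0.2096, g(3.75) ≈ 0.1534, g(4.375) ≈ 0.1122, g(5) ≈ 0.0821.
Sum = Δu · [g(3.125) + g(3.75) + g(4.375) + g(5)].
Sum ≈ 0.3483.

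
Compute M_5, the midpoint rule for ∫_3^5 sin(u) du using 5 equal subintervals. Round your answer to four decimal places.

Δu = (5 − 3)/5 = 0.4.
Midpoints: 3.2, 3.6, 4, 4.4, 4.8.
f(3.2) ≈ -0.0584, f(3.6) ≈ -0.4425, f(4) ≈ -0.7568, f(4.4) ≈ -0.9516, f(4.8) ≈ -0.9962.
Sum = Δu · [f(3.2) + f(3.6) + f(4) + f(4.4) + f(4.8)].
Sum ≈ -1.2822.

-1.2822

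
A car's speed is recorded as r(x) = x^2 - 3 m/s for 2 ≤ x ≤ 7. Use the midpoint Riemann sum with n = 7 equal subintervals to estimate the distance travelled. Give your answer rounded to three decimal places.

96.454

Δx = (7 − 2)/7 = 5/7.
Midpoints: 33/14, 43/14, 53/14, 4.5, 73/14, 83/14, 93/14.
r(33/14) = 501/196, r(43/14) = 1261/196, r(53/14) = 2221/196, r(4.5) = 17.25, r(73/14) = 4741/196, r(83/14) = 6301/196, r(93/14) = 8061/196.
Sum = Δx · [r(33/14) + r(43/14) + r(53/14) + ...].
Sum ≈ 96.454.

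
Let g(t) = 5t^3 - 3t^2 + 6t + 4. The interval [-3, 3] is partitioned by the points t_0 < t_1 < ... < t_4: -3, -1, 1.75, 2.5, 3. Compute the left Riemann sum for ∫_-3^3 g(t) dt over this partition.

-316.23046875

Subinterval widths: 2, 2.75, 0.75, 0.5.
Left endpoints: -3, -1, 1.75, 2.5.
g(-3) = -176, g(-1) = -10, g(1.75) = 32.109375, g(2.5) = 78.375.
Sum = Σ Δt_i · g(t_i).
Sum = -316.23046875.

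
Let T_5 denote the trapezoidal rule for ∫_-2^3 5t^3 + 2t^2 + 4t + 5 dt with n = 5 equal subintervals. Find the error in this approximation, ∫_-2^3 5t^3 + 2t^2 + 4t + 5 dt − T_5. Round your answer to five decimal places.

-7.91667

Exact integral: ∫_-2^3 f(t) dt ≈ 139.5833333.
T_5 = 147.5.
Error ≈ 139.5833333 − 147.5 ≈ -7.91667.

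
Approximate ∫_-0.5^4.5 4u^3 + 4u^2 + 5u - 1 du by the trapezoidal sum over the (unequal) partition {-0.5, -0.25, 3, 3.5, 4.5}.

703.515625

Subinterval widths: 0.25, 3.25, 0.5, 1.
f(-0.5) = -3, f(-0.25) = -2.0625, f(3) = 158, f(3.5) = 237, f(4.5) = 467.
On each subinterval the trapezoid contributes (Δu_i/2)·[f(u_{i-1}) + f(u_i)].
Sum = 703.515625.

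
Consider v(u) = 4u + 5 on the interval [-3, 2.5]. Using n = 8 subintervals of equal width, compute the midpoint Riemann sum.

Δu = (2.5 − (-3))/8 = 0.6875.
Midpoints: -2.65625, -1.96875, -1.28125, -0.59375, 0.09375, 0.78125, 1.46875, 2.15625.
v(-2.65625) = -5.625, v(-1.96875) = -2.875, v(-1.28125) = -0.125, v(-0.59375) = 2.625, v(0.09375) = 5.375, v(0.78125) = 8.125, v(1.46875) = 10.875, v(2.15625) = 13.625.
Sum = Δu · [v(-2.65625) + v(-1.96875) + v(-1.28125) + ...].
Sum = 22.

22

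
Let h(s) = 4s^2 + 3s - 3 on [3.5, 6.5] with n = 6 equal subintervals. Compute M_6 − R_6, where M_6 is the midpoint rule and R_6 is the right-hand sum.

-33

M_6 = 344.75.
R_6 = 377.75.
M_6 − R_6 = -33.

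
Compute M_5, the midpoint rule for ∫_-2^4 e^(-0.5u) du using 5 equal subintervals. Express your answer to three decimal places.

5.089

Δu = (4 − (-2))/5 = 1.2.
Midpoints: -1.4, -0.2, 1, 2.2, 3.4.
f(-1.4) ≈ 2.014, f(-0.2) ≈ 1.105, f(1) ≈ 0.607, f(2.2) ≈ 0.333, f(3.4) ≈ 0.183.
Sum = Δu · [f(-1.4) + f(-0.2) + f(1) + f(2.2) + f(3.4)].
Sum ≈ 5.089.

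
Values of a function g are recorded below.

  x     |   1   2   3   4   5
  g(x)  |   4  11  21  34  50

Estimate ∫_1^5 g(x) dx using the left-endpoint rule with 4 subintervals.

Δx = 1.
Sum = 1·[4 + 11 + 21 + 34] = 70.

70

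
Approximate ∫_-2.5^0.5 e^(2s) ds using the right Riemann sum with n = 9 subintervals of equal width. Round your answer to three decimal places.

Δs = (0.5 − (-2.5))/9 = 1/3.
Right endpoints: -13/6, -11/6, -1.5, -7/6, -5/6, -0.5, -1/6, 1/6, 0.5.
f(-13/6) ≈ 0.013, f(-11/6) ≈ 0.026, f(-1.5) ≈ 0.050, f(-7/6) ≈ 0.097, f(-5/6) ≈ 0.189, f(-0.5) ≈ 0.368, f(-1/6) ≈ 0.717, f(1/6) ≈ 1.396, f(0.5) ≈ 2.718.
Sum = Δs · [f(-13/6) + f(-11/6) + f(-1.5) + ...].
Sum ≈ 1.858.

1.858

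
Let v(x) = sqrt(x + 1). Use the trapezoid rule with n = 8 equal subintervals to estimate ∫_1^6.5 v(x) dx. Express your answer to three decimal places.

Δx = (6.5 − 1)/8 = 0.6875.
v(1) ≈ 1.414, v(1.6875) ≈ 1.639, v(2.375) ≈ 1.837, v(3.0625) ≈ 2.016, v(3.75) ≈ 2.179, v(4.4375) ≈ 2.332, v(5.125) ≈ 2.475, v(5.8125) ≈ 2.610, v(6.5) ≈ 2.739.
T_8 = (Δx/2)·[v(x_0) + 2v(x_1) + ... + 2v(x_{7}) + v(x_8)].
Sum ≈ 11.801.

11.801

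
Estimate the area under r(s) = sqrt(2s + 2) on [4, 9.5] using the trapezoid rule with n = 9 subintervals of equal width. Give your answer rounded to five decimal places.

Δs = (9.5 − 4)/9 = 11/18.
r(4) ≈ 3.16228, r(83/18) ≈ 3.34996, r(47/9) ≈ 3.52767, r(35/6) ≈ 3.69685, r(58/9) ≈ 3.85861, r(127/18) ≈ 4.01386, r(23/3) ≈ 4.16333, r(149/18) ≈ 4.30762, r(80/9) ≈ 4.44722, r(9.5) ≈ 4.58258.
T_9 = (Δs/2)·[r(s_0) + 2r(s_1) + ... + 2r(s_{8}) + r(s_9)].
Sum ≈ 21.53406.

21.53406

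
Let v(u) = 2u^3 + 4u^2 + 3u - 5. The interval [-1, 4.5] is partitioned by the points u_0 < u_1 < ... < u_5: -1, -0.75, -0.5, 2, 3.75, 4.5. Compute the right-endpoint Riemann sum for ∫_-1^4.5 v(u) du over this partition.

577.359375

Subinterval widths: 0.25, 0.25, 2.5, 1.75, 0.75.
Right endpoints: -0.75, -0.5, 2, 3.75, 4.5.
v(-0.75) = -5.84375, v(-0.5) = -5.75, v(2) = 33, v(3.75) = 167.96875, v(4.5) = 271.75.
Sum = Σ Δu_i · v(u_i).
Sum = 577.359375.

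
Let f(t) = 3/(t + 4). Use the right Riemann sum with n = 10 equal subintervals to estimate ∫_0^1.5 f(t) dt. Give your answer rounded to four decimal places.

0.9402

Δt = (1.5 − 0)/10 = 0.15.
Right endpoints: 0.15, 0.3, 0.45, 0.6, 0.75, 0.9, 1.05, 1.2, 1.35, 1.5.
f(0.15) = 60/83, f(0.3) = 30/43, f(0.45) = 60/89, f(0.6) = 15/23, f(0.75) = 12/19, f(0.9) = 30/49, f(1.05) = 60/101, f(1.2) = 15/26, f(1.35) = 60/107, f(1.5) = 6/11.
Sum = Δt · [f(0.15) + f(0.3) + f(0.45) + ...].
Sum ≈ 0.9402.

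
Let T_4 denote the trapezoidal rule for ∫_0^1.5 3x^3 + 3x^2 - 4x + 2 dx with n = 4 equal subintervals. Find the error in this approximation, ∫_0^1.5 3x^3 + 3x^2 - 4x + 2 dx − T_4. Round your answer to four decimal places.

Exact integral: ∫_0^1.5 f(x) dx = 5.671875.
T_4 ≈ 6.014648.
Error ≈ 5.671875 − 6.014648 ≈ -0.3428.

-0.3428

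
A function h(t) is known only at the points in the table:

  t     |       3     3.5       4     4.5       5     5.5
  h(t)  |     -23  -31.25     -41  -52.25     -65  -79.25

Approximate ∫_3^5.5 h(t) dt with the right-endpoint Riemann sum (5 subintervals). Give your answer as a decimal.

Δt = 0.5.
Sum = 0.5·[(-31.25) + (-41) + (-52.25) + (-65) + (-79.25)] = -134.375.

-134.375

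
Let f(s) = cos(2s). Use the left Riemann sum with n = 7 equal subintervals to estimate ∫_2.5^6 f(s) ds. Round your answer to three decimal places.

Δs = (6 − 2.5)/7 = 0.5.
Left endpoints: 2.5, 3, 3.5, 4, 4.5, 5, 5.5.
f(2.5) ≈ 0.284, f(3) ≈ 0.960, f(3.5) ≈ 0.754, f(4) ≈ -0.146, f(4.5) ≈ -0.911, f(5) ≈ -0.839, f(5.5) ≈ 0.004.
Sum = Δs · [f(2.5) + f(3) + f(3.5) + ...].
Sum ≈ 0.053.

0.053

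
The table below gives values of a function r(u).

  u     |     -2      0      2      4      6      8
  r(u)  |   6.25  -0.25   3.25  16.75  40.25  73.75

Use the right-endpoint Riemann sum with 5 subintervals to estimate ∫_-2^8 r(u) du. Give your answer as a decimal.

267.5

Δu = 2.
Sum = 2·[(-0.25) + 3.25 + 16.75 + 40.25 + 73.75] = 267.5.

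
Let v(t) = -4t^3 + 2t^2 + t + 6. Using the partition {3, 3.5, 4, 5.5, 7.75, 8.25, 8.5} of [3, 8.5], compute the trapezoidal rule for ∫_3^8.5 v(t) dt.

Subinterval widths: 0.5, 0.5, 1.5, 2.25, 0.5, 0.25.
v(3) = -81, v(3.5) = -137.5, v(4) = -214, v(5.5) = -593.5, v(7.75) = -1728.0625, v(8.25) = -2095.6875, v(8.5) = -2297.5.
On each subinterval the trapezoid contributes (Δt_i/2)·[v(t_{i-1}) + v(t_i)].
Sum = -4864.96875.

-4864.96875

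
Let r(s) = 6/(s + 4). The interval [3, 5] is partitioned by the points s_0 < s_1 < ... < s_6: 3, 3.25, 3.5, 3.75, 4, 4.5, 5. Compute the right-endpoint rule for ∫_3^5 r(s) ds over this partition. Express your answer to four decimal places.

Subinterval widths: 0.25, 0.25, 0.25, 0.25, 0.5, 0.5.
Right endpoints: 3.25, 3.5, 3.75, 4, 4.5, 5.
r(3.25) = 24/29, r(3.5) = 0.8, r(3.75) = 24/31, r(4) = 0.75, r(4.5) = 12/17, r(5) = 2/3.
Sum = Σ Δs_i · r(s_i).
Sum ≈ 1.4742.

1.4742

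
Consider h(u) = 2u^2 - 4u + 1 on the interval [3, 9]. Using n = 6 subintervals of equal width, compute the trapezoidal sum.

332

Δu = (9 − 3)/6 = 1.
h(3) = 7, h(4) = 17, h(5) = 31, h(6) = 49, h(7) = 71, h(8) = 97, h(9) = 127.
T_6 = (Δu/2)·[h(u_0) + 2h(u_1) + ... + 2h(u_{5}) + h(u_6)].
Sum = 332.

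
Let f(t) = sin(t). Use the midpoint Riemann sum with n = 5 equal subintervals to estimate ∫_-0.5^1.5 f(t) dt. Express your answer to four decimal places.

Δt = (1.5 − (-0.5))/5 = 0.4.
Midpoints: -0.3, 0.1, 0.5, 0.9, 1.3.
f(-0.3) ≈ -0.2955, f(0.1) ≈ 0.0998, f(0.5) ≈ 0.4794, f(0.9) ≈ 0.7833, f(1.3) ≈ 0.9636.
Sum = Δt · [f(-0.3) + f(0.1) + f(0.5) + f(0.9) + f(1.3)].
Sum ≈ 0.8122.

0.8122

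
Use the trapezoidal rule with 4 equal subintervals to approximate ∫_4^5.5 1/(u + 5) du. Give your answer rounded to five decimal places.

Δu = (5.5 − 4)/4 = 0.375.
f(4) = 1/9, f(4.375) = 8/75, f(4.75) = 4/39, f(5.125) = 8/81, f(5.5) = 2/21.
T_4 = (Δu/2)·[f(u_0) + 2f(u_1) + 2f(u_2) + 2f(u_3) + f(u_4)].
Sum ≈ 0.15419.

0.15419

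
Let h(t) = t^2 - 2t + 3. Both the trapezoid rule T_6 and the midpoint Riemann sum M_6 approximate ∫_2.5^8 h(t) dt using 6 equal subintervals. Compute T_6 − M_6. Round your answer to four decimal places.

1.1554

T_6 ≈ 124.978588.
M_6 ≈ 123.823206.
T_6 − M_6 ≈ 1.1554.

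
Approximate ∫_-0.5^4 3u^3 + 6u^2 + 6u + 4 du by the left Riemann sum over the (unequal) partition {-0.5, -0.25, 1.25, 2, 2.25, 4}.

Subinterval widths: 0.25, 1.5, 0.75, 0.25, 1.75.
Left endpoints: -0.5, -0.25, 1.25, 2, 2.25.
f(-0.5) = 2.125, f(-0.25) = 2.828125, f(1.25) = 26.734375, f(2) = 64, f(2.25) = 82.046875.
Sum = Σ Δu_i · f(u_i).
Sum = 184.40625.

184.40625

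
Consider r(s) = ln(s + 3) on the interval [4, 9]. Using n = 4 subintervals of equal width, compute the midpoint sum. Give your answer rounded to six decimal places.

Δs = (9 − 4)/4 = 1.25.
Midpoints: 4.625, 5.875, 7.125, 8.375.
r(4.625) ≈ 2.031432, r(5.875) ≈ 2.183238, r(7.125) ≈ 2.315008, r(8.375) ≈ 2.431418.
Sum = Δs · [r(4.625) + r(5.875) + r(7.125) + r(8.375)].
Sum ≈ 11.201370.

11.201370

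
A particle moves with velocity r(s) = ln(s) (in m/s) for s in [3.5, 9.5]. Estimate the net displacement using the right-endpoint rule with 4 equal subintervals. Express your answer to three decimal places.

Δs = (9.5 − 3.5)/4 = 1.5.
Right endpoints: 5, 6.5, 8, 9.5.
r(5) ≈ 1.609, r(6.5) ≈ 1.872, r(8) ≈ 2.079, r(9.5) ≈ 2.251.
Sum = Δs · [r(5) + r(6.5) + r(8) + r(9.5)].
Sum ≈ 11.718.

11.718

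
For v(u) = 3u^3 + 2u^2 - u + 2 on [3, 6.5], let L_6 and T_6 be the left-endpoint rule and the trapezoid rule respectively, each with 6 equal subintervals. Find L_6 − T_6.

-235.046875

L_6 ≈ 1207.341001.
T_6 ≈ 1442.387876.
L_6 − T_6 = -235.046875.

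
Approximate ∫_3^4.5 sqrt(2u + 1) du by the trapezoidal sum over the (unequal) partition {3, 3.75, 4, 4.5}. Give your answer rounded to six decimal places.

Subinterval widths: 0.75, 0.25, 0.5.
f(3) ≈ 2.645751, f(3.75) ≈ 2.915476, f(4) ≈ 3.000000, f(4.5) ≈ 3.162278.
On each subinterval the trapezoid contributes (Δu_i/2)·[f(u_{i-1}) + f(u_i)].
Sum ≈ 4.365464.

4.365464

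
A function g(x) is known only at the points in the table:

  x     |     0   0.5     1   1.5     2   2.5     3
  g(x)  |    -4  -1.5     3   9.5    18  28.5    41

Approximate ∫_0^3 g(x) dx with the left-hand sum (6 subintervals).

26.75

Δx = 0.5.
Sum = 0.5·[(-4) + (-1.5) + 3 + 9.5 + 18 + 28.5] = 26.75.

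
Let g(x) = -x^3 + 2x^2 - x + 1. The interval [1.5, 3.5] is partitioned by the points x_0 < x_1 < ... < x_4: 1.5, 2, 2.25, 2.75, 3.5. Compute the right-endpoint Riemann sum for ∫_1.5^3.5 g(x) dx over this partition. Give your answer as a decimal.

Subinterval widths: 0.5, 0.25, 0.5, 0.75.
Right endpoints: 2, 2.25, 2.75, 3.5.
g(2) = -1, g(2.25) = -2.515625, g(2.75) = -7.421875, g(3.5) = -20.875.
Sum = Σ Δx_i · g(x_i).
Sum = -20.49609375.

-20.49609375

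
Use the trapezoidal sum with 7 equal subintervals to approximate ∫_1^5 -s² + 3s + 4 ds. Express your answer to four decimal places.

Δs = (5 − 1)/7 = 4/7.
f(1) = 6, f(11/7) = 306/49, f(15/7) = 286/49, f(19/7) = 234/49, f(23/7) = 150/49, f(27/7) = 34/49, f(31/7) = -114/49, f(5) = -6.
T_7 = (Δs/2)·[f(s_0) + 2f(s_1) + ... + 2f(s_{6}) + f(s_7)].
Sum ≈ 10.4490.

10.4490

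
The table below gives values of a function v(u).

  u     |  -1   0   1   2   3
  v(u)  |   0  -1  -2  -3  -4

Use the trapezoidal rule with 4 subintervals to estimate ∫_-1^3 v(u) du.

Δu = 1.
T_4 = (1/2)·[0 + 2·(-1) + 2·(-2) + 2·(-3) + (-4)] = -8.

-8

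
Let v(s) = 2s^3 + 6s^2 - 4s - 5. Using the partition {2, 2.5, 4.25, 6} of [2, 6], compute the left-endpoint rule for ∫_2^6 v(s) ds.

527.3984375

Subinterval widths: 0.5, 1.75, 1.75.
Left endpoints: 2, 2.5, 4.25.
v(2) = 27, v(2.5) = 53.75, v(4.25) = 239.90625.
Sum = Σ Δs_i · v(s_i).
Sum = 527.3984375.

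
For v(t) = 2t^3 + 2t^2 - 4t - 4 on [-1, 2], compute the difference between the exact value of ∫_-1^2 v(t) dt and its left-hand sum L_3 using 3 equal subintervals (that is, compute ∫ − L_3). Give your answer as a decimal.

Exact integral: ∫_-1^2 v(t) dt = -4.5.
L_3 = -8.
Error = -4.5 − (-8) = 3.5.

3.5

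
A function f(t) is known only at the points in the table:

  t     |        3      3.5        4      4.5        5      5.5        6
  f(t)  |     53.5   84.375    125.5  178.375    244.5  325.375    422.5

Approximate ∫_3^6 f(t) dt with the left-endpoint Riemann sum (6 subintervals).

Δt = 0.5.
Sum = 0.5·[53.5 + 84.375 + 125.5 + 178.375 + 244.5 + 325.375] = 505.8125.

505.8125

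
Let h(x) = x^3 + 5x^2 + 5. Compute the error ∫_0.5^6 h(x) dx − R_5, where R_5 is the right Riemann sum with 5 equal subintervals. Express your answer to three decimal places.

-233.404

Exact integral: ∫_0.5^6 h(x) dx ≈ 711.27604.
R_5 = 944.68.
Error ≈ 711.27604 − 944.68 ≈ -233.404.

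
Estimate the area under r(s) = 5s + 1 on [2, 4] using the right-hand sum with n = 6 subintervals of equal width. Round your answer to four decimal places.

Δs = (4 − 2)/6 = 1/3.
Right endpoints: 7/3, 8/3, 3, 10/3, 11/3, 4.
r(7/3) = 38/3, r(8/3) = 43/3, r(3) = 16, r(10/3) = 53/3, r(11/3) = 58/3, r(4) = 21.
Sum = Δs · [r(7/3) + r(8/3) + r(3) + ...].
Sum ≈ 33.6667.

33.6667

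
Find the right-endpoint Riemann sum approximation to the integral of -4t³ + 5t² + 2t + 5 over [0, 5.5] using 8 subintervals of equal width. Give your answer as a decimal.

-765.14453125

Δt = (5.5 − 0)/8 = 0.6875.
Right endpoints: 0.6875, 1.375, 2.0625, 2.75, 3.4375, 4.125, 4.8125, 5.5.
f(0.6875) = 7617/1024, f(1.375) = 6.8046875, f(2.0625) = -4813/1024, f(2.75) = -34.875, f(3.4375) = -93715/1024, f(4.125) = -182.4296875, f(4.8125) = -322977/1024, f(5.5) = -498.25.
Sum = Δt · [f(0.6875) + f(1.375) + f(2.0625) + ...].
Sum = -765.14453125.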